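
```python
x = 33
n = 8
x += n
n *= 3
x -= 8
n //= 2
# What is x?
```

Trace:
`x = 33` → x = 33
`n = 8` → n = 8
`x += n` → x = 41
`n *= 3` → n = 24
`x -= 8` → x = 33
`n //= 2` → n = 12
So x = 33

Answer: 33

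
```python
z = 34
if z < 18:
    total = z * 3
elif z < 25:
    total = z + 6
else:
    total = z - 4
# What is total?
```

Trace:
`z = 34` → z = 34
`if z < 18: ...` → z < 18 is False, z < 25 is False, take else branch → total = 30
So total = 30

Answer: 30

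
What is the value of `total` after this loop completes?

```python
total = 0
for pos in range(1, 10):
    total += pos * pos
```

Sum of squares 1² to 9² = 285
`total` takes the values: 0 → 1 → 5 → 14 → 30 → 55 → 91 → 140 → 204 → 285

Answer: 285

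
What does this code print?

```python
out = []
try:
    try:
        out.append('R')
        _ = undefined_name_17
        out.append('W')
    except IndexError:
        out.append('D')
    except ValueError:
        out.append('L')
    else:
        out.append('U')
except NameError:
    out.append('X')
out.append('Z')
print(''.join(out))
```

Execution trace: 'R' (try body) → 'X' (outer except NameError) → 'Z' (after the try/except). Output: RXZ

Answer: RXZ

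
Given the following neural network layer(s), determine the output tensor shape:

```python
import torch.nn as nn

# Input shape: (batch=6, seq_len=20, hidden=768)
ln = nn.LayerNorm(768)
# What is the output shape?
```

Input: (6, 20, 768) -> Output: (6, 20, 768)

Answer: (6, 20, 768)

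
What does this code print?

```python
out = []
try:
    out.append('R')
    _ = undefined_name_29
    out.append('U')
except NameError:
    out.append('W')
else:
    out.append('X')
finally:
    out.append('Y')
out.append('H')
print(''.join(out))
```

Execution trace: 'R' (try body) → 'W' (except NameError) → 'Y' (finally) → 'H' (after the try/except). Output: RWYH

Answer: RWYH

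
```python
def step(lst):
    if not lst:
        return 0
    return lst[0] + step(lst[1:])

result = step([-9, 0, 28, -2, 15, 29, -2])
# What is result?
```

(-9) + 0 + 28 + (-2) + 15 + 29 + (-2) + 0 = 59

Answer: 59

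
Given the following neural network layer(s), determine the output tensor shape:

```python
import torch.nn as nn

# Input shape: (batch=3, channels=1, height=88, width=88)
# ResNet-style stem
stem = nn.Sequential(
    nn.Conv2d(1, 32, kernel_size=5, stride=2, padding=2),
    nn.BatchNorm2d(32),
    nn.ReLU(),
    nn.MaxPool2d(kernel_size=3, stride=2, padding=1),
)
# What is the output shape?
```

Input: (3, 1, 88, 88) -> after Conv2d 5x5 stride=2: (3, 32, 44, 44) -> Output: (3, 32, 22, 22)

Answer: (3, 32, 22, 22)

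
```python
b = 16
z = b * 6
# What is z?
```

Trace:
`b = 16` → b = 16
`z = b * 6` → z = 96
So z = 96

Answer: 96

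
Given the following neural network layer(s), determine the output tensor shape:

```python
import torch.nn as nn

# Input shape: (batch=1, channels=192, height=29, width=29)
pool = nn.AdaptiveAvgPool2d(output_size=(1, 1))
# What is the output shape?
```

Input: (1, 192, 29, 29) -> Output: (1, 192, 1, 1)

Answer: (1, 192, 1, 1)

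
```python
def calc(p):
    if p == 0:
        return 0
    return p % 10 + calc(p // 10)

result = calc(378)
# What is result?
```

Sum of digits of 378: 8 + 7 + 3 = 18

Answer: 18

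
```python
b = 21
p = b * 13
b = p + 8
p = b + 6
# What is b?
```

Trace:
`b = 21` → b = 21
`p = b * 13` → p = 273
`b = p + 8` → b = 281
`p = b + 6` → p = 287
So b = 281

Answer: 281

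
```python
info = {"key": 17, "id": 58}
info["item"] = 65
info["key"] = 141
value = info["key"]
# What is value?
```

Trace:
`info = {"key": 17, "id": 58}` → info = {'key': 17, 'id': 58}
`info["item"] = 65` → info = {'key': 17, 'id': 58, 'item': 65}
`info["key"] = 141` → info = {'key': 141, 'id': 58, 'item': 65}
`value = info["key"]` → value = 141
So value = 141

Answer: 141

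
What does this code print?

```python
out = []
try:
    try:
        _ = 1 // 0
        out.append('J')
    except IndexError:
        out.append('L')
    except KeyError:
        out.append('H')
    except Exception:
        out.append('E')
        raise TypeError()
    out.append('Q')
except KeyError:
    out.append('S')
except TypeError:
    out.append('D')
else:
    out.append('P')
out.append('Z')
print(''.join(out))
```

Execution trace: 'E' (inner except Exception) → 'D' (except TypeError) → 'Z' (after the try/except). Output: EDZ

Answer: EDZ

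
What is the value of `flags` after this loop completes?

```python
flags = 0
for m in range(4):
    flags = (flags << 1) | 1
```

Build 4 consecutive 1-bits: 0b1111
`flags` takes the values: 0 → 1 → 3 → 7 → 15

Answer: 15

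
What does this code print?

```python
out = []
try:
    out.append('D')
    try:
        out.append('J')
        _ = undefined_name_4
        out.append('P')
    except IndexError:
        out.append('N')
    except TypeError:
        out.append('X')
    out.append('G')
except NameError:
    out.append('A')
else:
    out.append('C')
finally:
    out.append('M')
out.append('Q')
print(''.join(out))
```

Execution trace: 'D' (try body) → 'J' (inner try body) → 'A' (except NameError) → 'M' (finally) → 'Q' (after the try/except). Output: DJAMQ

Answer: DJAMQ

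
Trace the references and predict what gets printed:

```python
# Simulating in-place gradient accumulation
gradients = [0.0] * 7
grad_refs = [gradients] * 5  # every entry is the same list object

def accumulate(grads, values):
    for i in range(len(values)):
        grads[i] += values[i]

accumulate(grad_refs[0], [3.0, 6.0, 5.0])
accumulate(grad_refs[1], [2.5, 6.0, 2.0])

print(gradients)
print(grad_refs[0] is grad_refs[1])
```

Key concept: gradient accumulation aliasing.
Step by step:
`gradients = [0.0] * 7` → gradients = [0.0, 0.0, 0.0, 0.0, 0.0, 0.0, 0.0]
`grad_refs = [gradients] * 5` → grad_refs = [[0.0, 0.0, 0.0, 0.0, 0.0, 0.0, 0.0], [0.0, 0.0, 0.0, 0.0, 0.0, 0.0, 0.0], [0.0, 0.0, 0.0, 0.0, 0.0, 0.0, 0.0], [0.0, 0.0, 0.0, 0.0, 0.0, 0.0, 0.0], [0.0, 0.0, 0.0, 0.0, 0.0, 0.0, 0.0]]
`accumulate(grad_refs[0], [3.0, 6.0, 5.0])` → gradients = [3.0, 6.0, 5.0, 0.0, 0.0, 0.0, 0.0]; grad_refs = [[3.0, 6.0, 5.0, 0.0, 0.0, 0.0, 0.0], [3.0, 6.0, 5.0, 0.0, 0.0, 0.0, 0.0], [3.0, 6.0, 5.0, 0.0, 0.0, 0.0, 0.0], [3.0, 6.0, 5.0, 0.0, 0.0, 0.0, 0.0], [3.0, 6.0, 5.0, 0.0, 0.0, 0.0, 0.0]]
`accumulate(grad_refs[1], [2.5, 6.0, 2.0])` → gradients = [5.5, 12.0, 7.0, 0.0, 0.0, 0.0, 0.0]; grad_refs = [[5.5, 12.0, 7.0, 0.0, 0.0, 0.0, 0.0], [5.5, 12.0, 7.0, 0.0, 0.0, 0.0, 0.0], [5.5, 12.0, 7.0, 0.0, 0.0, 0.0, 0.0], [5.5, 12.0, 7.0, 0.0, 0.0, 0.0, 0.0], [5.5, 12.0, 7.0, 0.0, 0.0, 0.0, 0.0]]
`print(gradients)` → prints [5.5, 12.0, 7.0, 0.0, 0.0, 0.0, 0.0]
`print(grad_refs[0] is grad_refs[1])` → prints True

Answer:
[5.5, 12.0, 7.0, 0.0, 0.0, 0.0, 0.0]
True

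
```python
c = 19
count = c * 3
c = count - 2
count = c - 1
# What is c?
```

Trace:
`c = 19` → c = 19
`count = c * 3` → count = 57
`c = count - 2` → c = 55
`count = c - 1` → count = 54
So c = 55

Answer: 55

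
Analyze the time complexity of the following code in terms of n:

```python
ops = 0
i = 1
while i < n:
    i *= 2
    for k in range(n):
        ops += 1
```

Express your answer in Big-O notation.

Each loop level contributes: log n × n. Multiplying the contributions gives O(n log n).

Answer: O(n log n)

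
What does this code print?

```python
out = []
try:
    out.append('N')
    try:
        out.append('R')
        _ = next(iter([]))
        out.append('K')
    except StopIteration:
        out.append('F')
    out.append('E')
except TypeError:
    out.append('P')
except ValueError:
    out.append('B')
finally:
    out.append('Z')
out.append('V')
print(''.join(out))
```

Execution trace: 'N' (try body) → 'R' (inner try body) → 'F' (inner except StopIteration) → 'E' (try body, no exception) → 'Z' (finally) → 'V' (after the try/except). Output: NRFEZV

Answer: NRFEZV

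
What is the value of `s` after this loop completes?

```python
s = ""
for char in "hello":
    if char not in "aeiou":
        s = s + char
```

Remove vowels from 'hello'
`s` takes the values: "" → "h" → "hl" → "hll"

Answer: "hll"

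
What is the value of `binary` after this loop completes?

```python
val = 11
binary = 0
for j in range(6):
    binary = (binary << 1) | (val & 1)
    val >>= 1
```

Reverse lowest 6 bits of 11
`binary` takes the values: 0 → 1 → 3 → 6 → 13 → 26 → 52

Answer: 52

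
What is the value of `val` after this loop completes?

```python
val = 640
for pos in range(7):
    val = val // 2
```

Halve 7 times: 640 // 2^7 = 5
`val` takes the values: 640 → 320 → 160 → 80 → 40 → 20 → 10 → 5

Answer: 5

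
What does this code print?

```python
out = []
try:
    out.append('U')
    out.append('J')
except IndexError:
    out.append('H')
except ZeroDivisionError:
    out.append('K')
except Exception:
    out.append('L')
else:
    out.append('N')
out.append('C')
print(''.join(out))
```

Execution trace: 'U' (try body) → 'J' (try body, no exception) → 'N' (else) → 'C' (after the try/except). Output: UJNC

Answer: UJNC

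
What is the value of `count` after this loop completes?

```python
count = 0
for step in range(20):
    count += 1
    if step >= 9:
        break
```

Loop breaks when step reaches 9, count is 10
`count` takes the values: 0 → 1 → 2 → 3 → 4 → 5 → 6 → 7 → 8 → 9 → 10

Answer: 10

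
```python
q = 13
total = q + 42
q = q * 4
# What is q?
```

Trace:
`q = 13` → q = 13
`total = q + 42` → total = 55
`q = q * 4` → q = 52
So q = 52

Answer: 52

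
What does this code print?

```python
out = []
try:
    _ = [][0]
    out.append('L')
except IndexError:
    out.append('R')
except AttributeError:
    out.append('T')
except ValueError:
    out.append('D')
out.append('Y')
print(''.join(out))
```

Execution trace: 'R' (except IndexError) → 'Y' (after the try/except). Output: RY

Answer: RY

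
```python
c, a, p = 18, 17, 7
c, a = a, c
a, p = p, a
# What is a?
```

Trace:
`c, a, p = 18, 17, 7` → c = 18; a = 17; p = 7
`c, a = a, c` → c = 17; a = 18
`a, p = p, a` → a = 7; p = 18
So a = 7

Answer: 7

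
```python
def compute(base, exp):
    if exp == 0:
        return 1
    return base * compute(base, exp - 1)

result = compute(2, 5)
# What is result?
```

compute(2, 5) = 2 * 2 * 2 * 2 * 2 = 32

Answer: 32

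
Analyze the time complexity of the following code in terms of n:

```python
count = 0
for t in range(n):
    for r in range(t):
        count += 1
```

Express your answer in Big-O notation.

Each loop level contributes: n × n. Multiplying the contributions gives O(n^2).

Answer: O(n^2)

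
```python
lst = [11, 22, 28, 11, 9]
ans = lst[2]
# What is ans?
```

Trace:
`lst = [11, 22, 28, 11, 9]` → lst = [11, 22, 28, 11, 9]
`ans = lst[2]` → ans = 28
So ans = 28

Answer: 28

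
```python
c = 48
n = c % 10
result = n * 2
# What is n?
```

Trace:
`c = 48` → c = 48
`n = c % 10` → n = 8
`result = n * 2` → result = 16
So n = 8

Answer: 8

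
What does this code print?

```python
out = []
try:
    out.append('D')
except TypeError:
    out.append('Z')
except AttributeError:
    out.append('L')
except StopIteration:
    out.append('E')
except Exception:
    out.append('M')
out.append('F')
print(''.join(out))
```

Execution trace: 'D' (try body, no exception) → 'F' (after the try/except). Output: DF

Answer: DF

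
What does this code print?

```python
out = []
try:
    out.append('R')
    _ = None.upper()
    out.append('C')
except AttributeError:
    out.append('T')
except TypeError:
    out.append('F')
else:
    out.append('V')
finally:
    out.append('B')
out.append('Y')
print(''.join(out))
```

Execution trace: 'R' (try body) → 'T' (except AttributeError) → 'B' (finally) → 'Y' (after the try/except). Output: RTBY

Answer: RTBY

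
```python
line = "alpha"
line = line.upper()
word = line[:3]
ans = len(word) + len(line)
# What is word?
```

Trace:
`line = "alpha"` → line = 'alpha'
`line = line.upper()` → line = 'ALPHA'
`word = line[:3]` → word = 'ALP'
`ans = len(word) + len(line)` → ans = 8
So word = 'ALP'

Answer: 'ALP'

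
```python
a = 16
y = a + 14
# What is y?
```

Trace:
`a = 16` → a = 16
`y = a + 14` → y = 30
So y = 30

Answer: 30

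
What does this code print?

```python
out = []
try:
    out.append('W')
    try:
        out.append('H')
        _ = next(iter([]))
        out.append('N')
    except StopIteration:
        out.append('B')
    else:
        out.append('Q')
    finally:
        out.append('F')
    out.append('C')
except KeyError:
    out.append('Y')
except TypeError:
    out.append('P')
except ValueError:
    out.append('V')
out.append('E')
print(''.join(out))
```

Execution trace: 'W' (try body) → 'H' (inner try body) → 'B' (inner except StopIteration) → 'F' (inner finally) → 'C' (try body, no exception) → 'E' (after the try/except). Output: WHBFCE

Answer: WHBFCE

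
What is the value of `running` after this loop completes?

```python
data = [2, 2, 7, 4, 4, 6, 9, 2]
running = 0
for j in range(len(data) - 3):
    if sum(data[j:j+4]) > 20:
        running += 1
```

Count windows with sum > 20
`running` takes the values: 0 → 1 → 2 → 3

Answer: 3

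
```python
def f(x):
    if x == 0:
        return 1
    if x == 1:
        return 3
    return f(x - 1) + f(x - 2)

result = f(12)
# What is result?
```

Build up from base cases: f(0)=1, f(1)=3, f(2)=4, f(3)=7, f(4)=11, f(5)=18, f(6)=29, ..., f(12)=521

Answer: 521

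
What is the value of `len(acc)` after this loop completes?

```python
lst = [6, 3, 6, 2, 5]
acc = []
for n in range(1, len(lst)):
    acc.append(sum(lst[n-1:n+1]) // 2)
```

Number of 2-element averages
`acc` takes the values: [] → [4] → [4, 4] → [4, 4, 4] → [4, 4, 4, 3]
So `len(acc)` = 4

Answer: 4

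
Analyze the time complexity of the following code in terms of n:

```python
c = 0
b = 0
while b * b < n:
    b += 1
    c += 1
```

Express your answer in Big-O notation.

Each loop level contributes: √n. Multiplying the contributions gives O(√n).

Answer: O(√n)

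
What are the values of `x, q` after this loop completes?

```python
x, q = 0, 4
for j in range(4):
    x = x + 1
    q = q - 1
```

x goes 0→4, q goes 4→0
`x, q` takes the values: (0, 4) → (1, 4) → (1, 3) → (2, 3) → (2, 2) → (3, 2) → (3, 1) → (4, 1) → (4, 0)

Answer: 4, 0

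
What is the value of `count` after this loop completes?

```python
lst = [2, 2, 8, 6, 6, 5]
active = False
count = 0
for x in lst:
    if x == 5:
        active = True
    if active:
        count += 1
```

Count elements after first 5 in [2, 2, 8, 6, 6, 5]
`count` takes the values: 0 → 1

Answer: 1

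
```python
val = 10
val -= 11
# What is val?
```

Trace:
`val = 10` → val = 10
`val -= 11` → val = -1
So val = -1

Answer: -1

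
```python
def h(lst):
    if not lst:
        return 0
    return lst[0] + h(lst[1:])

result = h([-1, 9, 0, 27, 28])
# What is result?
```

(-1) + 9 + 0 + 27 + 28 + 0 = 63

Answer: 63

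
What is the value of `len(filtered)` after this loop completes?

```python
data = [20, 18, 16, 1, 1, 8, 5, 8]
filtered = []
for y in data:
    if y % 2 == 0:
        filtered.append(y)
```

Count even numbers in [20, 18, 16, 1, 1, 8, 5, 8]
`filtered` takes the values: [] → [20] → [20, 18] → [20, 18, 16] → [20, 18, 16, 8] → [20, 18, 16, 8, 8]
So `len(filtered)` = 5

Answer: 5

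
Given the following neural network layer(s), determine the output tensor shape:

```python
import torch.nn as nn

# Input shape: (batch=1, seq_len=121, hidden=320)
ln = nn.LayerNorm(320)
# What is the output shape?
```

Input: (1, 121, 320) -> Output: (1, 121, 320)

Answer: (1, 121, 320)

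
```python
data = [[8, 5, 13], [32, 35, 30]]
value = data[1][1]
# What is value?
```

Trace:
`data = [[8, 5, 13], [32, 35, 30]]` → data = [[8, 5, 13], [32, 35, 30]]
`value = data[1][1]` → value = 35
So value = 35

Answer: 35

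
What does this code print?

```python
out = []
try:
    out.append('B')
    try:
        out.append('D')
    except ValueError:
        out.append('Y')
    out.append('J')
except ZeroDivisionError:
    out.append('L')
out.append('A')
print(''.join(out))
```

Execution trace: 'B' (try body) → 'D' (inner try body, no exception) → 'J' (try body, no exception) → 'A' (after the try/except). Output: BDJA

Answer: BDJA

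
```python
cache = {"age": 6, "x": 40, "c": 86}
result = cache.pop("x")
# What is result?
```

Trace:
`cache = {"age": 6, "x": 40, "c": 86}` → cache = {'age': 6, 'x': 40, 'c': 86}
`result = cache.pop("x")` → cache = {'age': 6, 'c': 86}; result = 40
So result = 40

Answer: 40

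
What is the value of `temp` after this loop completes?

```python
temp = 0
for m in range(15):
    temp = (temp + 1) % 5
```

Increment mod 5, 15 times = 0
`temp` takes the values: 0 → 1 → 2 → 3 → 4 → 0 → 1 → 2 → 3 → 4 → 0 → 1 → 2 → 3 → 4 → 0

Answer: 0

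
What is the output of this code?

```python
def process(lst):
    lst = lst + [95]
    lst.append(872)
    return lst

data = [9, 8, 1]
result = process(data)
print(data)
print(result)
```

Key concept: rebinding parameter vs mutation.
Step by step:
`data = [9, 8, 1]` → data = [9, 8, 1]
`result = process(data)` → result = [9, 8, 1, 95, 872]
`print(data)` → prints [9, 8, 1]
`print(result)` → prints [9, 8, 1, 95, 872]

Answer:
[9, 8, 1]
[9, 8, 1, 95, 872]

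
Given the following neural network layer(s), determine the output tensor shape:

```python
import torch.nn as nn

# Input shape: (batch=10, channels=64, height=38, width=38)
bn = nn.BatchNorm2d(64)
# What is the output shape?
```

Input: (10, 64, 38, 38) -> Output: (10, 64, 38, 38)

Answer: (10, 64, 38, 38)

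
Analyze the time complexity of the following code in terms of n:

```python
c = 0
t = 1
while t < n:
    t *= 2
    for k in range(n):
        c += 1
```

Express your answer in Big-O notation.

Each loop level contributes: log n × n. Multiplying the contributions gives O(n log n).

Answer: O(n log n)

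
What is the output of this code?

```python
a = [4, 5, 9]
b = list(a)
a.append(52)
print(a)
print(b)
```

Key concept: list() constructor creates copy.
Step by step:
`a = [4, 5, 9]` → a = [4, 5, 9]
`b = list(a)` → b = [4, 5, 9]
`a.append(52)` → a = [4, 5, 9, 52]
`print(a)` → prints [4, 5, 9, 52]
`print(b)` → prints [4, 5, 9]

Answer:
[4, 5, 9, 52]
[4, 5, 9]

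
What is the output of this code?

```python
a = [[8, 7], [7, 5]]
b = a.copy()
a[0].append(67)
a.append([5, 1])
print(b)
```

Key concept: shallow copy with nested lists.
Step by step:
`a = [[8, 7], [7, 5]]` → a = [[8, 7], [7, 5]]
`b = a.copy()` → b = [[8, 7], [7, 5]]
`a[0].append(67)` → a = [[8, 7, 67], [7, 5]]; b = [[8, 7, 67], [7, 5]]
`a.append([5, 1])` → a = [[8, 7, 67], [7, 5], [5, 1]]
`print(b)` → prints [[8, 7, 67], [7, 5]]

Answer: [[8, 7, 67], [7, 5]]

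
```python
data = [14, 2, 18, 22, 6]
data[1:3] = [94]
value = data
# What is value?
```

Trace:
`data = [14, 2, 18, 22, 6]` → data = [14, 2, 18, 22, 6]
`data[1:3] = [94]` → data = [14, 94, 22, 6]
`value = data` → value = [14, 94, 22, 6]
So value = [14, 94, 22, 6]

Answer: [14, 94, 22, 6]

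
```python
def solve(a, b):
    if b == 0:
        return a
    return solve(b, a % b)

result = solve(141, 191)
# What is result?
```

solve(141, 191) -> solve(191, 141) -> solve(141, 50) -> solve(50, 41) -> solve(41, 9) -> solve(9, 5) -> solve(5, 4) -> solve(4, 1) -> solve(1, 0) -> 1

Answer: 1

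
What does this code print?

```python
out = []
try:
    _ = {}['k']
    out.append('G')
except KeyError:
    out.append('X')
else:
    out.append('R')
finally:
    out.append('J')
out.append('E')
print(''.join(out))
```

Execution trace: 'X' (except KeyError) → 'J' (finally) → 'E' (after the try/except). Output: XJE

Answer: XJE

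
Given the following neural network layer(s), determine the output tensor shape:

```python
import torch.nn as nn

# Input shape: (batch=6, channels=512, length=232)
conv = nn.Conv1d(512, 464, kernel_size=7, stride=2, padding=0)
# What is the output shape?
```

Input: (6, 512, 232) -> Output: (6, 464, 113)

Answer: (6, 464, 113)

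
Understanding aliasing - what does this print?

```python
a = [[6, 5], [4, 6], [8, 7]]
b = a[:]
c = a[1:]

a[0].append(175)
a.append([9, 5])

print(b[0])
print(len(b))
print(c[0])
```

Key concept: slice with nested mutation.
Step by step:
`a = [[6, 5], [4, 6], [8, 7]]` → a = [[6, 5], [4, 6], [8, 7]]
`b = a[:]` → b = [[6, 5], [4, 6], [8, 7]]
`c = a[1:]` → c = [[4, 6], [8, 7]]
`a[0].append(175)` → a = [[6, 5, 175], [4, 6], [8, 7]]; b = [[6, 5, 175], [4, 6], [8, 7]]
`a.append([9, 5])` → a = [[6, 5, 175], [4, 6], [8, 7], [9, 5]]
`print(b[0])` → prints [6, 5, 175]
`print(len(b))` → prints 3
`print(c[0])` → prints [4, 6]

Answer:
[6, 5, 175]
3
[4, 6]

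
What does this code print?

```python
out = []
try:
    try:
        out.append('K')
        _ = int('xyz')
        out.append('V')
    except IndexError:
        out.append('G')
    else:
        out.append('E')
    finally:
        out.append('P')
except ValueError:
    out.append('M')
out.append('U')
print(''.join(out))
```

Execution trace: 'K' (try body) → 'P' (finally) → 'M' (outer except ValueError) → 'U' (after the try/except). Output: KPMU

Answer: KPMU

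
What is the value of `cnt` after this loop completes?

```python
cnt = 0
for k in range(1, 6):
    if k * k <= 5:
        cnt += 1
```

Count numbers where k² ≤ 5
`cnt` takes the values: 0 → 1 → 2

Answer: 2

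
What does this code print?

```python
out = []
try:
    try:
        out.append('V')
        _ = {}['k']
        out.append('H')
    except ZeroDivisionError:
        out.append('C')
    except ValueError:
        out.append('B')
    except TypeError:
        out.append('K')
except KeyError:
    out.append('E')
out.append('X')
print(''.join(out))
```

Execution trace: 'V' (try body) → 'E' (outer except KeyError) → 'X' (after the try/except). Output: VEX

Answer: VEX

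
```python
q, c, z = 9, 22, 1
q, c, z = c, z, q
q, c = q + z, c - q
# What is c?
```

Trace:
`q, c, z = 9, 22, 1` → q = 9; c = 22; z = 1
`q, c, z = c, z, q` → q = 22; c = 1; z = 9
`q, c = q + z, c - q` → q = 31; c = -21
So c = -21

Answer: -21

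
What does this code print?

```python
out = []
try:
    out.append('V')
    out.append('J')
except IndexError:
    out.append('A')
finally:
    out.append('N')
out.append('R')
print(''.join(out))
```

Execution trace: 'V' (try body) → 'J' (try body, no exception) → 'N' (finally) → 'R' (after the try/except). Output: VJNR

Answer: VJNR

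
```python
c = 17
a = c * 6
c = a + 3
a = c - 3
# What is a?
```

Trace:
`c = 17` → c = 17
`a = c * 6` → a = 102
`c = a + 3` → c = 105
`a = c - 3` → a = 102
So a = 102

Answer: 102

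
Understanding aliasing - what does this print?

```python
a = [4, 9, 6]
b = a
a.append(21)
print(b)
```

Key concept: basic list aliasing.
Step by step:
`a = [4, 9, 6]` → a = [4, 9, 6]
`b = a` → b = [4, 9, 6] (same object as a)
`a.append(21)` → a = [4, 9, 6, 21] (same object as b); b = [4, 9, 6, 21] (same object as a)
`print(b)` → prints [4, 9, 6, 21]

Answer: [4, 9, 6, 21]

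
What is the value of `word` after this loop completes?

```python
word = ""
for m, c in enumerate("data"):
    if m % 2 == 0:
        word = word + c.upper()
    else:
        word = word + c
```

Uppercase even positions in 'data'
`word` takes the values: "" → "D" → "Da" → "DaT" → "DaTa"

Answer: "DaTa"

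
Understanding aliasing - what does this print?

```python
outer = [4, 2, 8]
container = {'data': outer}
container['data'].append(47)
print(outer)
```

Key concept: dict holds reference to list.
Step by step:
`outer = [4, 2, 8]` → outer = [4, 2, 8]
`container = {'data': outer}` → container = {'data': [4, 2, 8]}
`container['data'].append(47)` → outer = [4, 2, 8, 47]; container = {'data': [4, 2, 8, 47]}
`print(outer)` → prints [4, 2, 8, 47]

Answer: [4, 2, 8, 47]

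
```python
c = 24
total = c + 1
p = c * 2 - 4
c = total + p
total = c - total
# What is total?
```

Trace:
`c = 24` → c = 24
`total = c + 1` → total = 25
`p = c * 2 - 4` → p = 44
`c = total + p` → c = 69
`total = c - total` → total = 44
So total = 44

Answer: 44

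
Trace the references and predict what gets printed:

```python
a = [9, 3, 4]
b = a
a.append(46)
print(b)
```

Key concept: basic list aliasing.
Step by step:
`a = [9, 3, 4]` → a = [9, 3, 4]
`b = a` → b = [9, 3, 4] (same object as a)
`a.append(46)` → a = [9, 3, 4, 46] (same object as b); b = [9, 3, 4, 46] (same object as a)
`print(b)` → prints [9, 3, 4, 46]

Answer: [9, 3, 4, 46]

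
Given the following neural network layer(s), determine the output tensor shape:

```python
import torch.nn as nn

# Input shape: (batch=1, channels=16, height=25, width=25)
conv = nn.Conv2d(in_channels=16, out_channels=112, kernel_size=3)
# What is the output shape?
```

Input: (1, 16, 25, 25) -> Output: (1, 112, 23, 23)

Answer: (1, 112, 23, 23)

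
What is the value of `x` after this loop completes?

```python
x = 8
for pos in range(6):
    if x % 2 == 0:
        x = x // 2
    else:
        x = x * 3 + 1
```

Collatz-style transformation from 8
`x` takes the values: 8 → 4 → 2 → 1 → 4 → 2 → 1

Answer: 1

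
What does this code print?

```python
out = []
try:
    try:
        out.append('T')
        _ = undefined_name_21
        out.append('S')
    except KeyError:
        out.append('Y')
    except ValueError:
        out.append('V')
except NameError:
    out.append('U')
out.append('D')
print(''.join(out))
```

Execution trace: 'T' (try body) → 'U' (outer except NameError) → 'D' (after the try/except). Output: TUD

Answer: TUD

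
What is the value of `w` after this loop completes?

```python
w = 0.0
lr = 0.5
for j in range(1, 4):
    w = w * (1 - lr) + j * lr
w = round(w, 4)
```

Moving average with lr=0.5
`w` takes the values: 0.0 → 0.5 → 1.25 → 2.125

Answer: 2.125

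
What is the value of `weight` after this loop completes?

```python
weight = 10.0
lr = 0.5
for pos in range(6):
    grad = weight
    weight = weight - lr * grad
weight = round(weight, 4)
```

Gradient descent: w = 10.0 * (1 - 0.5)^6
`weight` takes the values: 10.0 → 5.0 → 2.5 → 1.25 → 0.625 → 0.3125 → 0.15625 → 0.1562

Answer: 0.1562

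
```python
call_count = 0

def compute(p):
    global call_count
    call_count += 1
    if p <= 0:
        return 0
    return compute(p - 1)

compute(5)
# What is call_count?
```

Linear recursion stepping by 1: 6 calls from p=5 down to ≤0.

Answer: 6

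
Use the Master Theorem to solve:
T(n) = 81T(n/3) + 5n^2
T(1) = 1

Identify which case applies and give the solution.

a=81, b=3, f(n)=5n^2. log_3(81) = 4. Since c=2 < 4, Case 1 applies: T(n) = Θ(n^log_b(a)) = O(n^4).

Answer: O(n^4) - Case 1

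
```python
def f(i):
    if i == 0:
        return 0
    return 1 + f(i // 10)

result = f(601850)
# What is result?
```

Count of digits of 601850: 6

Answer: 6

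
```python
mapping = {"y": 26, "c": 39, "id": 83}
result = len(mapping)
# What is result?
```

Trace:
`mapping = {"y": 26, "c": 39, "id": 83}` → mapping = {'y': 26, 'c': 39, 'id': 83}
`result = len(mapping)` → result = 3
So result = 3

Answer: 3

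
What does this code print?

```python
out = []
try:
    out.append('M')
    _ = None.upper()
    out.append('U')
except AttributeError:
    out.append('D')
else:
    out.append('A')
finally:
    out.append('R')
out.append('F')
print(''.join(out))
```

Execution trace: 'M' (try body) → 'D' (except AttributeError) → 'R' (finally) → 'F' (after the try/except). Output: MDRF

Answer: MDRF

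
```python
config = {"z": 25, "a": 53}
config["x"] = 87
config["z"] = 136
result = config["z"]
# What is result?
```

Trace:
`config = {"z": 25, "a": 53}` → config = {'z': 25, 'a': 53}
`config["x"] = 87` → config = {'z': 25, 'a': 53, 'x': 87}
`config["z"] = 136` → config = {'z': 136, 'a': 53, 'x': 87}
`result = config["z"]` → result = 136
So result = 136

Answer: 136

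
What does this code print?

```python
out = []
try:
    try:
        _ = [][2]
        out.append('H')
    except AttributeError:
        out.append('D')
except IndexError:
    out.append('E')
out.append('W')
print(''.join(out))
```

Execution trace: 'E' (outer except IndexError) → 'W' (after the try/except). Output: EW

Answer: EW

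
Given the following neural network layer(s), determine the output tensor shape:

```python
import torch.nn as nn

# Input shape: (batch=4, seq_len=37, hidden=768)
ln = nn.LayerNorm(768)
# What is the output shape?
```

Input: (4, 37, 768) -> Output: (4, 37, 768)

Answer: (4, 37, 768)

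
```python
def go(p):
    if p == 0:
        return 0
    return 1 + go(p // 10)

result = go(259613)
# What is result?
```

Count of digits of 259613: 6

Answer: 6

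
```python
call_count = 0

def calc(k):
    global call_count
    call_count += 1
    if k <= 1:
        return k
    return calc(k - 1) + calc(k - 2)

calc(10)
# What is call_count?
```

Calls(k) = 1 + Calls(k-1) + Calls(k-2); Calls(0)=Calls(1)=1. For k=10 this gives 177.

Answer: 177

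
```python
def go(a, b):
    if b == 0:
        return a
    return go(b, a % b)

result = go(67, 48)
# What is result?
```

go(67, 48) -> go(48, 19) -> go(19, 10) -> go(10, 9) -> go(9, 1) -> go(1, 0) -> 1

Answer: 1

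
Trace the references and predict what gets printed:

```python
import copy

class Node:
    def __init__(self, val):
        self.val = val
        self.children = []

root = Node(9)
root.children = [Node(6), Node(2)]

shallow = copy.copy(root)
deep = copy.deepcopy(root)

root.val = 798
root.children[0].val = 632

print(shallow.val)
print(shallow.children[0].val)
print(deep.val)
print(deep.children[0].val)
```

Key concept: deep copy with custom objects.
Step by step:
`root = Node(9)` → root = Node(val=9, children=[])
`root.children = [Node(6), Node(2)]` → root = Node(val=9, children=[Node(val=6, children=[]), Node(val=2, children=[])])
`shallow = copy.copy(root)` → shallow = Node(val=9, children=[Node(val=6, children=[]), Node(val=2, children=[])])
`deep = copy.deepcopy(root)` → deep = Node(val=9, children=[Node(val=6, children=[]), Node(val=2, children=[])])
`root.val = 798` → root = Node(val=798, children=[Node(val=6, children=[]), Node(val=2, children=[])])
`root.children[0].val = 632` → root = Node(val=798, children=[Node(val=632, children=[]), Node(val=2, children=[])]); shallow = Node(val=9, children=[Node(val=632, children=[]), Node(val=2, children=[])])
`print(shallow.val)` → prints 9
`print(shallow.children[0].val)` → prints 632
`print(deep.val)` → prints 9
`print(deep.children[0].val)` → prints 6

Answer:
9
632
9
6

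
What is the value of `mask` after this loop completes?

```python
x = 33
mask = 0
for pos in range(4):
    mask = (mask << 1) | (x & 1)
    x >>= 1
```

Reverse lowest 4 bits of 33
`mask` takes the values: 0 → 1 → 2 → 4 → 8

Answer: 8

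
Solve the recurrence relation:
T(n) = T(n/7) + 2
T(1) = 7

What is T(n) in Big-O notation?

Each step divides n by 7 and adds 2. After log_7(n) steps we reach T(1)=7. So T(n) = 2·log_7(n) + 7 = O(log n).

Answer: O(log n)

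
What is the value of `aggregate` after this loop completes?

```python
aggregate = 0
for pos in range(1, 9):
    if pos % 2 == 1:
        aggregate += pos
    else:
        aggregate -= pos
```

Add odd, subtract even
`aggregate` takes the values: 0 → 1 → -1 → 2 → -2 → 3 → -3 → 4 → -4

Answer: -4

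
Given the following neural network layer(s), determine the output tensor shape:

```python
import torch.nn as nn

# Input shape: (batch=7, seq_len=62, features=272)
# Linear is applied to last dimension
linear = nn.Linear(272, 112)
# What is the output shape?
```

Input: (7, 62, 272) -> Output: (7, 62, 112)

Answer: (7, 62, 112)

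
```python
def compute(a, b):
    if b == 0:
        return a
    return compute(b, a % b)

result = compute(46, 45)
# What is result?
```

compute(46, 45) -> compute(45, 1) -> compute(1, 0) -> 1

Answer: 1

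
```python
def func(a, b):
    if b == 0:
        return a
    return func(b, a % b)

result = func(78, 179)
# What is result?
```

func(78, 179) -> func(179, 78) -> func(78, 23) -> func(23, 9) -> func(9, 5) -> func(5, 4) -> func(4, 1) -> func(1, 0) -> 1

Answer: 1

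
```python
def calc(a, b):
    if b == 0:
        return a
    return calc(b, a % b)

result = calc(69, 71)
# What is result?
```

calc(69, 71) -> calc(71, 69) -> calc(69, 2) -> calc(2, 1) -> calc(1, 0) -> 1

Answer: 1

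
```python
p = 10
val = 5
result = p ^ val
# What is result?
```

Trace:
`p = 10` → p = 10
`val = 5` → val = 5
`result = p ^ val` → result = 15
So result = 15

Answer: 15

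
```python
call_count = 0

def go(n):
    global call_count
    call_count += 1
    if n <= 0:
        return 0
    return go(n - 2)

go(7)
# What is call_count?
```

Linear recursion stepping by 2: 5 calls from n=7 down to ≤0.

Answer: 5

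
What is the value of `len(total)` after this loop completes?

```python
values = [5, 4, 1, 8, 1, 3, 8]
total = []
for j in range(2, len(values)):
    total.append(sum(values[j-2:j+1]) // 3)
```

Number of 3-element averages
`total` takes the values: [] → [3] → [3, 4] → [3, 4, 3] → [3, 4, 3, 4] → [3, 4, 3, 4, 4]
So `len(total)` = 5

Answer: 5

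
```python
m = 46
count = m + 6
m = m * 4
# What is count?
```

Trace:
`m = 46` → m = 46
`count = m + 6` → count = 52
`m = m * 4` → m = 184
So count = 52

Answer: 52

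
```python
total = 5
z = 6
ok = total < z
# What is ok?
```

Trace:
`total = 5` → total = 5
`z = 6` → z = 6
`ok = total < z` → ok = True
So ok = True

Answer: True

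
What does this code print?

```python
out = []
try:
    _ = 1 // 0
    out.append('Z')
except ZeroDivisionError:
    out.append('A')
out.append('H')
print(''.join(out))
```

Execution trace: 'A' (except ZeroDivisionError) → 'H' (after the try/except). Output: AH

Answer: AH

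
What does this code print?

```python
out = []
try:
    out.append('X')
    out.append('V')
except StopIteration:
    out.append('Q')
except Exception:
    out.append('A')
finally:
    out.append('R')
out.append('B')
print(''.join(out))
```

Execution trace: 'X' (try body) → 'V' (try body, no exception) → 'R' (finally) → 'B' (after the try/except). Output: XVRB

Answer: XVRB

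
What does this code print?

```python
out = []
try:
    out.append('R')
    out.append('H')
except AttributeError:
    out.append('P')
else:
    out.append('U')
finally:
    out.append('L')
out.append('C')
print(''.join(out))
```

Execution trace: 'R' (try body) → 'H' (try body, no exception) → 'U' (else) → 'L' (finally) → 'C' (after the try/except). Output: RHULC

Answer: RHULC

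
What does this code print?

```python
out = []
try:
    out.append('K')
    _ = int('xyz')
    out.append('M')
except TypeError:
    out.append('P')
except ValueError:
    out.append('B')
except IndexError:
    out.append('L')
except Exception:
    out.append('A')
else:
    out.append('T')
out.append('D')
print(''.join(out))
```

Execution trace: 'K' (try body) → 'B' (except ValueError) → 'D' (after the try/except). Output: KBD

Answer: KBD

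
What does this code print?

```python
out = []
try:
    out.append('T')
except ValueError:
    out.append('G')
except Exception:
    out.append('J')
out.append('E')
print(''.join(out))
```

Execution trace: 'T' (try body, no exception) → 'E' (after the try/except). Output: TE

Answer: TE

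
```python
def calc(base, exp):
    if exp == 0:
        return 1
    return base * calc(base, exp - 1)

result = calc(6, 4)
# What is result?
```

calc(6, 4) = 6 * 6 * 6 * 6 = 1296

Answer: 1296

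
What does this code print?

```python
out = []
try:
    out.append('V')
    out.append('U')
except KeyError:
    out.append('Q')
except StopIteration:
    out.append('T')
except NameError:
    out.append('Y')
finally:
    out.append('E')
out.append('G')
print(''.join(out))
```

Execution trace: 'V' (try body) → 'U' (try body, no exception) → 'E' (finally) → 'G' (after the try/except). Output: VUEG

Answer: VUEG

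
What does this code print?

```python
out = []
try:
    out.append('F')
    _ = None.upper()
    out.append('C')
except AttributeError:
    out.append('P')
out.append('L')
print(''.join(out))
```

Execution trace: 'F' (try body) → 'P' (except AttributeError) → 'L' (after the try/except). Output: FPL

Answer: FPL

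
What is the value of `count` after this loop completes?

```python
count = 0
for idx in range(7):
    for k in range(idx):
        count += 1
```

Triangle number: 0+1+2+...+6
`count` takes the values: 0 → 1 → 2 → 3 → 4 → 5 → 6 → 7 → 8 → 9 → 10 → 11 → 12 → 13 → 14 → 15 → 16 → 17 → 18 → 19 → 20 → 21

Answer: 21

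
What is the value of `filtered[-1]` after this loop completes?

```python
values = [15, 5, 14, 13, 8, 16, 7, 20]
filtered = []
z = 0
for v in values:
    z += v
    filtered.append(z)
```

Cumulative sum ends at 98
`filtered` takes the values: [] → [15] → [15, 20] → [15, 20, 34] → [15, 20, 34, 47] → [15, 20, 34, 47, 55] → [15, 20, 34, 47, 55, 71] → [15, 20, 34, 47, 55, 71, 78] → [15, 20, 34, 47, 55, 71, 78, 98]
So `filtered[-1]` = 98

Answer: 98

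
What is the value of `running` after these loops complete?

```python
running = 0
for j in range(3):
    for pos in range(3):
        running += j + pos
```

Sum of all j+pos for j,pos in 3x3
`running` takes the values: 0 → 1 → 3 → 4 → 6 → 9 → 11 → 14 → 18

Answer: 18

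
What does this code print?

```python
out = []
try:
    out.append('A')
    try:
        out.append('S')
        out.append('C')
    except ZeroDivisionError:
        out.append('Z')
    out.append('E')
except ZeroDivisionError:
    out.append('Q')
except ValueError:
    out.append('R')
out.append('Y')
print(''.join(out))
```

Execution trace: 'A' (try body) → 'S' (inner try body) → 'C' (inner try body, no exception) → 'E' (try body, no exception) → 'Y' (after the try/except). Output: ASCEY

Answer: ASCEY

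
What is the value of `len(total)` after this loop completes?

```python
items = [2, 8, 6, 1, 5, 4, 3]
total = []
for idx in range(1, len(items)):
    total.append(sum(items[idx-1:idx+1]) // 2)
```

Number of 2-element averages
`total` takes the values: [] → [5] → [5, 7] → [5, 7, 3] → [5, 7, 3, 3] → [5, 7, 3, 3, 4] → [5, 7, 3, 3, 4, 3]
So `len(total)` = 6

Answer: 6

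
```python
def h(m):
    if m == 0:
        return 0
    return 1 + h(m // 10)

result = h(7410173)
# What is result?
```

Count of digits of 7410173: 7

Answer: 7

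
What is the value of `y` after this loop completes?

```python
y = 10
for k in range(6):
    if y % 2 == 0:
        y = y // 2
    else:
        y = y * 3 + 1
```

Collatz-style transformation from 10
`y` takes the values: 10 → 5 → 16 → 8 → 4 → 2 → 1

Answer: 1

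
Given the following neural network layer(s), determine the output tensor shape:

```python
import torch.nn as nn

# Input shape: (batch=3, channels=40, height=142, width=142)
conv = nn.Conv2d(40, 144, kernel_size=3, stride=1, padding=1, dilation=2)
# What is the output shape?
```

Input: (3, 40, 142, 142) -> Output: (3, 144, 140, 140)

Answer: (3, 144, 140, 140)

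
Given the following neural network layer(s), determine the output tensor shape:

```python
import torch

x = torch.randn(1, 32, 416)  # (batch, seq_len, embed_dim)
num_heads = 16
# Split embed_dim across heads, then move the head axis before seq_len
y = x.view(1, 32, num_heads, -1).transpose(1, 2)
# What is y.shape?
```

Input: (1, 32, 416) -> head_dim = 416 // 16 = 26; after view: (1, 32, 16, 26) -> after transpose(1, 2): (1, 16, 32, 26) -> Output: (1, 16, 32, 26)

Answer: (1, 16, 32, 26)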